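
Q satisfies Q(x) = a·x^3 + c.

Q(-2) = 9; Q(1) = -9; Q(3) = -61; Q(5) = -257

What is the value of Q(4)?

-135

From Q(-2) = 9 and Q(1) = -9: -8a + c = 9 and 1a + c = -9.
Subtracting: 9a = -18, so a = -2; then c = 9 − (-2)·(-8) = -7.
So Q(x) = -2x³ − 7, and Q(4) = -135.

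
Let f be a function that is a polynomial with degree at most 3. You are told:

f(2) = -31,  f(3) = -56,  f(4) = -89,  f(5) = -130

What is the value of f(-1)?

Write f(t) = at³ + bt² + ct + d; the 4 given values yield a linear system in the 4 coefficients.
Solving, the leading coefficient vanishes, and f(t) = -4t² - 5t - 5.
Then f(-1) = -4.

-4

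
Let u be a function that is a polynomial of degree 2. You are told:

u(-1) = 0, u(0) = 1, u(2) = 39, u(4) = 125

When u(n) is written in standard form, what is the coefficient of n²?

Write u(n) = an² + bn + c; the 4 given values yield a linear system in the 3 coefficients.
Solving, u(n) = 6n² + 7n + 1.
The coefficient of n² is 6.

6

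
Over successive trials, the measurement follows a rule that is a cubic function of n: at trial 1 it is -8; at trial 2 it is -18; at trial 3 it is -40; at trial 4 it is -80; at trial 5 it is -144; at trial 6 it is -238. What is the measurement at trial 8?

Write the value at n as f(n).
First differences: -10, -22, -40, -64, -94. Second differences: -12, -18, -24, -30. Third differences: -6, -6, -6.
Level-3 differences are constant, so f has degree 3.
Fitting a degree-3 polynomial gives f(n) = -n³ - 3n - 4.
Then f(8) = -540.

-540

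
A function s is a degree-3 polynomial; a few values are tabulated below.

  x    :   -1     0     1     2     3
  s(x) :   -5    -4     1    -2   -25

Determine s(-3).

First differences: 1, 5, -3, -23. Second differences: 4, -8, -20. Third differences: -12, -12.
Level-3 differences are constant, so s has degree 3.
Fitting a degree-3 polynomial gives s(x) = -2x³ + 2x² + 5x - 4.
Then s(-3) = 53.

53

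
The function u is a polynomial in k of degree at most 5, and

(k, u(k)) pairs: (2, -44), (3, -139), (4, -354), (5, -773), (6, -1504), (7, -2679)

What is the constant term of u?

Write u(k) = ak^5 + bk^4 + ck³ + dk² + ek + p; the 6 given values yield a linear system in the 6 coefficients.
Solving, the leading coefficient vanishes, and u(k) = -k^4 - 5k² - 5k + 2.
The constant term is u(0) = 2.

2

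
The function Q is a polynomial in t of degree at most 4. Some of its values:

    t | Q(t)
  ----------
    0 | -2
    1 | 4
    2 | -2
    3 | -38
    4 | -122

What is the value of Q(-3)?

88

First differences: 6, -6, -36, -84. Second differences: -12, -30, -48. Third differences: -18, -18.
Level-3 differences are constant, so Q has degree 3.
Fitting a degree-3 polynomial gives Q(t) = -3t³ + 3t² + 6t - 2.
Then Q(-3) = 88.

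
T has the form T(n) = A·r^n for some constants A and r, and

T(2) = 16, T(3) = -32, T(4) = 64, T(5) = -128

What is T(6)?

256

Consecutive ratio: -32/16 = -2, and 64/(-32) = -2, so r = -2.
Then A·(-2)^2 = 16 gives A = 4, and T(n) = 4·(-2)^n.
T(6) = 4·(-2)^6 = 256.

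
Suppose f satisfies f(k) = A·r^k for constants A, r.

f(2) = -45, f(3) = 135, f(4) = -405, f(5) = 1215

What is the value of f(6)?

Consecutive ratio: 135/(-45) = -3, and -405/135 = -3, so r = -3.
Then A·(-3)^2 = -45 gives A = -5, and f(k) = -5·(-3)^k.
f(6) = -5·(-3)^6 = -3645.

-3645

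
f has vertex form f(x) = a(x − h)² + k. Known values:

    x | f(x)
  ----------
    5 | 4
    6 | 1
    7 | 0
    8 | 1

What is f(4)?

9

First differences -3, -1, 1; second difference 2 = 2a, so a = 1.
Expanding, the x-coefficient is −2ah = -2h; matching it to the data gives h = 7, and then k = 0.
So f(x) = 1(x − 7)² + 0.
f(4) = 1·(-3)² + 0 = 9.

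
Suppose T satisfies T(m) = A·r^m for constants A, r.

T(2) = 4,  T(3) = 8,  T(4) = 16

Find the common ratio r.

Consecutive ratio: 8/4 = 2, and 16/8 = 2, so r = 2.
Then A·2^2 = 4 gives A = 1, and T(m) = 1·2^m.

2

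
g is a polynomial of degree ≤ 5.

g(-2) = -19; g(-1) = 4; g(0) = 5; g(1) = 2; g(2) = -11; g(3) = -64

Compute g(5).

First differences: 23, 1, -3, -13, -53. Second differences: -22, -4, -10, -40. Third differences: 18, -6, -30. Fourth differences: -24, -24.
Level-4 differences are constant, so g has degree 4.
Fitting a degree-4 polynomial gives g(t) = -t^4 + t³ - t² - 2t + 5.
Then g(5) = -530.

-530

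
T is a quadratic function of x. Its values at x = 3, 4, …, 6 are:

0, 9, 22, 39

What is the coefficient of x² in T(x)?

2

Write T(x) = ax² + bx + c; the 4 given values yield a linear system in the 3 coefficients.
Solving, T(x) = 2x² - 5x - 3.
The coefficient of x² is 2.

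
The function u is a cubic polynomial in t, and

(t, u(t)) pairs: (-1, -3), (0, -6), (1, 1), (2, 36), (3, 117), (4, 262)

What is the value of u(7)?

1261

Write u(t) = at³ + bt² + ct + d; the 6 given values yield a linear system in the 4 coefficients.
Solving, u(t) = 3t³ + 5t² - t - 6.
Then u(7) = 1261.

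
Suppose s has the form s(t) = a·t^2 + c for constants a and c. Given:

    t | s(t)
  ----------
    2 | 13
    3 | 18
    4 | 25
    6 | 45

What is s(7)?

From s(2) = 13 and s(3) = 18: 4a + c = 13 and 9a + c = 18.
Subtracting: 5a = 5, so a = 1; then c = 13 − 1·4 = 9.
So s(t) = 1t² + 9, and s(7) = 58.

58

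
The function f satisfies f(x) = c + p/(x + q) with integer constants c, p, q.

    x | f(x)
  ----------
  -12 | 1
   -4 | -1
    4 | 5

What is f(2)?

(f(x) − c)(x + q) = p for each data point; the three points give a linear system in c and q, then p follows.
Solving: c = 2, q = 0, p = 12, so f(x) = 2 + 12/(x + 0).
Then f(2) = 2 + 12/2 = 8.

8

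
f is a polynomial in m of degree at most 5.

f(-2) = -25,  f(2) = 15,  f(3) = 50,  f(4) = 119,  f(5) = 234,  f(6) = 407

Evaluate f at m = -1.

-6

Write f(m) = am^5 + bm^4 + cm³ + dm² + em + p; the 6 given values yield a linear system in the 6 coefficients.
Solving, the top 2 coefficients vanish, and f(m) = 2m³ - m² + 2m - 1.
Then f(-1) = -6.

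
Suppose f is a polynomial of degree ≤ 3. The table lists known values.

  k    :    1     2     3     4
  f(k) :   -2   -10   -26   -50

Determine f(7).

First differences: -8, -16, -24. Second differences: -8, -8.
Level-2 differences are constant, so f has degree 2.
Fitting a degree-2 polynomial gives f(k) = -4k² + 4k - 2.
Then f(7) = -170.

-170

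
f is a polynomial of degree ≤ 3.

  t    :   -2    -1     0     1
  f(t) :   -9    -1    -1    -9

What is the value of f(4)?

Write f(t) = at³ + bt² + ct + d; the 4 given values yield a linear system in the 4 coefficients.
Solving, the leading coefficient vanishes, and f(t) = -4t² - 4t - 1.
Then f(4) = -81.

-81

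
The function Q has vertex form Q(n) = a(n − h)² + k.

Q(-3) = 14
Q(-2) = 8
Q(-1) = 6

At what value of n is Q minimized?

-1

First differences -6, -2; second difference 4 = 2a, so a = 2.
Expanding, the n-coefficient is −2ah = -4h; matching it to the data gives h = -1, and then k = 6.
So Q(n) = 2(n + 1)² + 6.
Hence h = -1.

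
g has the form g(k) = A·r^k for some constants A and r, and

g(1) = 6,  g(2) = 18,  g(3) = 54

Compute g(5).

486

Consecutive ratio: 18/6 = 3, and 54/18 = 3, so r = 3.
Then A·3^1 = 6 gives A = 2, and g(k) = 2·3^k.
g(5) = 2·3^5 = 486.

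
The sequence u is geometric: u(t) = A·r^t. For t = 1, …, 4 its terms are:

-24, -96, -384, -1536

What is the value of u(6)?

Consecutive ratio: -96/(-24) = 4, and -384/(-96) = 4, so r = 4.
Then A·4^1 = -24 gives A = -6, and u(t) = -6·4^t.
u(6) = -6·4^6 = -24576.

-24576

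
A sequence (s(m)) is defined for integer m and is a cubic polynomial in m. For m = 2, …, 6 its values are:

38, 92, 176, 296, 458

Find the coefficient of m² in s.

First differences: 54, 84, 120, 162. Second differences: 30, 36, 42. Third differences: 6, 6.
Level-3 differences are constant, so s has degree 3.
Fitting a degree-3 polynomial gives s(m) = m³ + 6m² + 5m - 4.
The coefficient of m² is 6.

6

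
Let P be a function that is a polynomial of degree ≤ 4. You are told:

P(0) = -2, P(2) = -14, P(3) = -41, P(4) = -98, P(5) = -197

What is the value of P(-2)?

Write P(m) = am^4 + bm³ + cm² + dm + e; the 5 given values yield a linear system in the 5 coefficients.
Solving, the leading coefficient vanishes, and P(m) = -2m³ + 3m² - 4m - 2.
Then P(-2) = 34.

34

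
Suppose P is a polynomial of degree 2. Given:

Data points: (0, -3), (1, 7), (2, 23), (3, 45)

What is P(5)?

107

Write P(n) = an² + bn + c; the 4 given values yield a linear system in the 3 coefficients.
Solving, P(n) = 3n² + 7n - 3.
Then P(5) = 107.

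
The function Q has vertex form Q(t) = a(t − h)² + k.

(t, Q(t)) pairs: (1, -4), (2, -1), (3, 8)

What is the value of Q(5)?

First differences 3, 9; second difference 6 = 2a, so a = 3.
Expanding, the t-coefficient is −2ah = -6h; matching it to the data gives h = 1, and then k = -4.
So Q(t) = 3(t − 1)² − 4.
Q(5) = 3·4² − 4 = 44.

44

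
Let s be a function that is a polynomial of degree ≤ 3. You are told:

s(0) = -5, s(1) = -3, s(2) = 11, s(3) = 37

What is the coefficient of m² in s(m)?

First differences: 2, 14, 26. Second differences: 12, 12.
Level-2 differences are constant, so s has degree 2.
Fitting a degree-2 polynomial gives s(m) = 6m² - 4m - 5.
The coefficient of m² is 6.

6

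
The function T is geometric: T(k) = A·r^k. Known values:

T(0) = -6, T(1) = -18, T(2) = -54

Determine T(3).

Consecutive ratio: -18/(-6) = 3, and -54/(-18) = 3, so r = 3.
Then A·3^0 = -6 gives A = -6, and T(k) = -6·3^k.
T(3) = -6·3^3 = -162.

-162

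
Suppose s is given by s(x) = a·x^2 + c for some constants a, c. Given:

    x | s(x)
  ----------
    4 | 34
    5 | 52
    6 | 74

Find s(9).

From s(4) = 34 and s(5) = 52: 16a + c = 34 and 25a + c = 52.
Subtracting: 9a = 18, so a = 2; then c = 34 − 2·16 = 2.
So s(x) = 2x² + 2, and s(9) = 164.

164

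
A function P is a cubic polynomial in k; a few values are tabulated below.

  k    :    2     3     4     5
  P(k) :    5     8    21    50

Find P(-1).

-4

Write P(k) = ak³ + bk² + ck + d; the 4 given values yield a linear system in the 4 coefficients.
Solving, P(k) = k³ - 4k² + 4k + 5.
Then P(-1) = -4.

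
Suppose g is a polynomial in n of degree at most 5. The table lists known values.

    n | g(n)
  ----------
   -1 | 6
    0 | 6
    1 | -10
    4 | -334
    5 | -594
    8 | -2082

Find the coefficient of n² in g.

-8

Write g(n) = an^5 + bn^4 + cn³ + dn² + en + p; the 6 given values yield a linear system in the 6 coefficients.
Solving, the top 2 coefficients vanish, and g(n) = -3n³ - 8n² - 5n + 6.
The coefficient of n² is -8.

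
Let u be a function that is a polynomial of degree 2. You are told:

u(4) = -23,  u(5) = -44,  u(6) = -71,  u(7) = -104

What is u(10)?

-239

Write u(n) = an² + bn + c; the 4 given values yield a linear system in the 3 coefficients.
Solving, u(n) = -3n² + 6n + 1.
Then u(10) = -239.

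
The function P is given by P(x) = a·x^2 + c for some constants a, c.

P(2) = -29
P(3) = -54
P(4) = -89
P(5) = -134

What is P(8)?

-329

From P(2) = -29 and P(3) = -54: 4a + c = -29 and 9a + c = -54.
Subtracting: 5a = -25, so a = -5; then c = -29 − (-5)·4 = -9.
So P(x) = -5x² − 9, and P(8) = -329.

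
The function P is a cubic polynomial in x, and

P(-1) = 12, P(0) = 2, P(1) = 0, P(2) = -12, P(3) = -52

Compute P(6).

First differences: -10, -2, -12, -40. Second differences: 8, -10, -28. Third differences: -18, -18.
Level-3 differences are constant, so P has degree 3.
Fitting a degree-3 polynomial gives P(x) = -3x³ + 4x² - 3x + 2.
Then P(6) = -520.

-520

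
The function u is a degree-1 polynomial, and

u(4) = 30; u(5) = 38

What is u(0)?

-2

Write u(m) = am + b; the 2 given values yield a linear system in the 2 coefficients.
Solving, u(m) = 8m - 2.
The constant term is u(0) = -2.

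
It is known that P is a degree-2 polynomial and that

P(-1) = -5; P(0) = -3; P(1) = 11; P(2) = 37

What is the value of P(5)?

First differences: 2, 14, 26. Second differences: 12, 12.
Level-2 differences are constant, so P has degree 2.
Fitting a degree-2 polynomial gives P(t) = 6t² + 8t - 3.
Then P(5) = 187.

187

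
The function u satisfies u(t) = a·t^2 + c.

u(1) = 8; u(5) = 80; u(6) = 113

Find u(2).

17

From u(1) = 8 and u(5) = 80: 1a + c = 8 and 25a + c = 80.
Subtracting: 24a = 72, so a = 3; then c = 8 − 3·1 = 5.
So u(t) = 3t² + 5, and u(2) = 17.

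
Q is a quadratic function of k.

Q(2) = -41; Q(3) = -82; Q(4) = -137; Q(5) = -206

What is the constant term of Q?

Write Q(k) = ak² + bk + c; the 4 given values yield a linear system in the 3 coefficients.
Solving, Q(k) = -7k² - 6k - 1.
The constant term is Q(0) = -1.

-1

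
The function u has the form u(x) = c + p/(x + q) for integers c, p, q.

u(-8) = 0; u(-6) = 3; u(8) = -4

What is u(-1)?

-7

(u(x) − c)(x + q) = p for each data point; the three points give a linear system in c and q, then p follows.
Solving: c = -3, q = 4, p = -12, so u(x) = -3 − 12/(x + 4).
Then u(-1) = -3 − 12/3 = -7.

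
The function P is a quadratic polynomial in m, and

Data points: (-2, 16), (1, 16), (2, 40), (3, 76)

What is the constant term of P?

Write P(m) = am² + bm + c; the 4 given values yield a linear system in the 3 coefficients.
Solving, P(m) = 6m² + 6m + 4.
The constant term is P(0) = 4.

4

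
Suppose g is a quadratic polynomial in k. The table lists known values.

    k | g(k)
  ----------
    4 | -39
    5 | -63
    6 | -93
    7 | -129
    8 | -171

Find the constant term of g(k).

First differences: -24, -30, -36, -42. Second differences: -6, -6, -6.
Level-2 differences are constant, so g has degree 2.
Fitting a degree-2 polynomial gives g(k) = -3k² + 3k - 3.
The constant term is g(0) = -3.

-3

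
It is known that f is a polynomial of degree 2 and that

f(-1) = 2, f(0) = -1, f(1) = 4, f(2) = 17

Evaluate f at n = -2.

First differences: -3, 5, 13. Second differences: 8, 8.
Level-2 differences are constant, so f has degree 2.
Fitting a degree-2 polynomial gives f(n) = 4n² + n - 1.
Then f(-2) = 13.

13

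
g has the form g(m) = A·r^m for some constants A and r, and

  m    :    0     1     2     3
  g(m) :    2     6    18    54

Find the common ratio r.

Consecutive ratio: 6/2 = 3, and 18/6 = 3, so r = 3.
Then A·3^0 = 2 gives A = 2, and g(m) = 2·3^m.

3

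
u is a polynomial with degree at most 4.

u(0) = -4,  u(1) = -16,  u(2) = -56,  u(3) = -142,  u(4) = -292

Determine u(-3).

First differences: -12, -40, -86, -150. Second differences: -28, -46, -64. Third differences: -18, -18.
Level-3 differences are constant, so u has degree 3.
Fitting a degree-3 polynomial gives u(n) = -3n³ - 5n² - 4n - 4.
Then u(-3) = 44.

44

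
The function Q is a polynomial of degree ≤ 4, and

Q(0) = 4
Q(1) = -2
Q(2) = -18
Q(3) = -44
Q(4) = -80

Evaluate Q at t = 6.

Write Q(t) = at^4 + bt³ + ct² + dt + e; the 5 given values yield a linear system in the 5 coefficients.
Solving, the top 2 coefficients vanish, and Q(t) = -5t² - t + 4.
Then Q(6) = -182.

-182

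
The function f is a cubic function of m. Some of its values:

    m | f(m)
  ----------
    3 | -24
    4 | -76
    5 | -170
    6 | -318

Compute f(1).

Write f(m) = am³ + bm² + cm + d; the 4 given values yield a linear system in the 4 coefficients.
Solving, f(m) = -2m³ + 3m² + m.
Then f(1) = 2.

2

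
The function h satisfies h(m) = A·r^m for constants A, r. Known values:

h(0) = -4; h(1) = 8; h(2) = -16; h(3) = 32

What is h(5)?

Consecutive ratio: 8/(-4) = -2, and -16/8 = -2, so r = -2.
Then A·(-2)^0 = -4 gives A = -4, and h(m) = -4·(-2)^m.
h(5) = -4·(-2)^5 = 128.

128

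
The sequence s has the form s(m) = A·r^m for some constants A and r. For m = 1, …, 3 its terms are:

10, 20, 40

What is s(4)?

Consecutive ratio: 20/10 = 2, and 40/20 = 2, so r = 2.
Then A·2^1 = 10 gives A = 5, and s(m) = 5·2^m.
s(4) = 5·2^4 = 80.

80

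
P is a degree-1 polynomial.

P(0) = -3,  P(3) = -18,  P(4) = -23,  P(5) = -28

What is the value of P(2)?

-13

Write P(m) = am + b; the 4 given values yield a linear system in the 2 coefficients.
Solving, P(m) = -5m - 3.
Then P(2) = -13.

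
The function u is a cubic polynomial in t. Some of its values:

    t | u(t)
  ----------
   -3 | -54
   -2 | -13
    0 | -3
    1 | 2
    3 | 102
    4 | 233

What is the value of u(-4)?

-143

Write u(t) = at³ + bt² + ct + d; the 6 given values yield a linear system in the 4 coefficients.
Solving, u(t) = 3t³ + 3t² - t - 3.
Then u(-4) = -143.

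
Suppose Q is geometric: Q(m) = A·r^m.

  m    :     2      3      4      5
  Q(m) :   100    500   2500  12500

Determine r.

5

Consecutive ratio: 500/100 = 5, and 2500/500 = 5, so r = 5.
Then A·5^2 = 100 gives A = 4, and Q(m) = 4·5^m.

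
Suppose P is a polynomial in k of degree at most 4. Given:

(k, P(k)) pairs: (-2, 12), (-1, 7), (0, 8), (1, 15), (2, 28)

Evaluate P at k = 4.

First differences: -5, 1, 7, 13. Second differences: 6, 6, 6.
Level-2 differences are constant, so P has degree 2.
Fitting a degree-2 polynomial gives P(k) = 3k² + 4k + 8.
Then P(4) = 72.

72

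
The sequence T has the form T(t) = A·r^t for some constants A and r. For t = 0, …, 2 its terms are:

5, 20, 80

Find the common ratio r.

Consecutive ratio: 20/5 = 4, and 80/20 = 4, so r = 4.
Then A·4^0 = 5 gives A = 5, and T(t) = 5·4^t.

4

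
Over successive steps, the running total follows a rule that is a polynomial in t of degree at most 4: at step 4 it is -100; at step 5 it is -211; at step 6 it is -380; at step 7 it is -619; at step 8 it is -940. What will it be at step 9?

-1355

Write the value at t as f(t).
First differences: -111, -169, -239, -321. Second differences: -58, -70, -82. Third differences: -12, -12.
Level-3 differences are constant, so f has degree 3.
Fitting a degree-3 polynomial gives f(t) = -2t³ + t² + 2t + 4.
Then f(9) = -1355.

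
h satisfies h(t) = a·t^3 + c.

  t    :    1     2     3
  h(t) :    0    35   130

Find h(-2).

From h(1) = 0 and h(2) = 35: 1a + c = 0 and 8a + c = 35.
Subtracting: 7a = 35, so a = 5; then c = 0 − 5·1 = -5.
So h(t) = 5t³ − 5, and h(-2) = -45.

-45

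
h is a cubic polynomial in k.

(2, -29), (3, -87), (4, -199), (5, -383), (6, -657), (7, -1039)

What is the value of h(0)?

First differences: -58, -112, -184, -274, -382. Second differences: -54, -72, -90, -108. Third differences: -18, -18, -18.
Level-3 differences are constant, so h has degree 3.
Fitting a degree-3 polynomial gives h(k) = -3k³ - k - 3.
Then h(0) = -3.

-3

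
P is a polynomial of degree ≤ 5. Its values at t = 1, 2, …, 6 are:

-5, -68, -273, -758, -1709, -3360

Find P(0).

Write P(t) = at^5 + bt^4 + ct³ + dt² + et + p; the 6 given values yield a linear system in the 6 coefficients.
Solving, the leading coefficient vanishes, and P(t) = -2t^4 - 3t³ - 3t² - 3t + 6.
Then P(0) = 6.

6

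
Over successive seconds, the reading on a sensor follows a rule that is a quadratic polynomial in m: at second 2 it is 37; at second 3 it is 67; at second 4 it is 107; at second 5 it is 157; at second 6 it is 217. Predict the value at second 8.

Write the value at m as u(m).
Write u(m) = am² + bm + c; the 5 given values yield a linear system in the 3 coefficients.
Solving, u(m) = 5m² + 5m + 7.
Then u(8) = 367.

367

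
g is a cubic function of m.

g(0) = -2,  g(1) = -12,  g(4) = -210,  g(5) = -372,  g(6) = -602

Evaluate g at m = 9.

Write g(m) = am³ + bm² + cm + d; the 5 given values yield a linear system in the 4 coefficients.
Solving, g(m) = -2m³ - 4m² - 4m - 2.
Then g(9) = -1820.

-1820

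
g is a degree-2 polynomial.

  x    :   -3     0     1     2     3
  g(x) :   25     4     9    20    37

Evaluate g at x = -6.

100

Write g(x) = ax² + bx + c; the 5 given values yield a linear system in the 3 coefficients.
Solving, g(x) = 3x² + 2x + 4.
Then g(-6) = 100.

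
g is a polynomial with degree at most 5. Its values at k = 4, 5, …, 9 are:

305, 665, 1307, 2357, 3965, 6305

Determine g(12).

First differences: 360, 642, 1050, 1608, 2340. Second differences: 282, 408, 558, 732. Third differences: 126, 150, 174. Fourth differences: 24, 24.
Level-4 differences are constant, so g has degree 4.
Fitting a degree-4 polynomial gives g(k) = k^4 - k³ + 5k² + 7k + 5.
Then g(12) = 19817.

19817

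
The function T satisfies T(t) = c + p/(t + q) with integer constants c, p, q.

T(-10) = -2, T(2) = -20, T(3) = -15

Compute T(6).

(T(t) − c)(t + q) = p for each data point; the three points give a linear system in c and q, then p follows.
Solving: c = -5, q = 0, p = -30, so T(t) = -5 − 30/(t + 0).
Then T(6) = -5 − 30/6 = -10.

-10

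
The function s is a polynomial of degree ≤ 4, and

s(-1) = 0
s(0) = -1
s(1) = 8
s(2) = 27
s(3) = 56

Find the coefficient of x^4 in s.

0

First differences: -1, 9, 19, 29. Second differences: 10, 10, 10.
Level-2 differences are constant, so s has degree 2.
Fitting a degree-2 polynomial gives s(x) = 5x² + 4x - 1.
The coefficient of x^4 is 0.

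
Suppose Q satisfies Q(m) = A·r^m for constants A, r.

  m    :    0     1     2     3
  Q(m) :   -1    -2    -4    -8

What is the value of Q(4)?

-16

Consecutive ratio: -2/(-1) = 2, and -4/(-2) = 2, so r = 2.
Then A·2^0 = -1 gives A = -1, and Q(m) = -1·2^m.
Q(4) = -1·2^4 = -16.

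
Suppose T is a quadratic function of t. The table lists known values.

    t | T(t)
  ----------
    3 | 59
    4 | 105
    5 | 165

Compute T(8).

429

Write T(t) = at² + bt + c; the 3 given values yield a linear system in the 3 coefficients.
Solving, T(t) = 7t² - 3t + 5.
Then T(8) = 429.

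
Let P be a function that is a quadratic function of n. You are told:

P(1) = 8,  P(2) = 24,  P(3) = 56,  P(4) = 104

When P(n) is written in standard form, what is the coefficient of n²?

First differences: 16, 32, 48. Second differences: 16, 16.
Level-2 differences are constant, so P has degree 2.
Fitting a degree-2 polynomial gives P(n) = 8n² - 8n + 8.
The coefficient of n² is 8.

8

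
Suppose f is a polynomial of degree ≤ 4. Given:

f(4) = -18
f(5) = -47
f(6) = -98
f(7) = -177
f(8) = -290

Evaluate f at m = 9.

First differences: -29, -51, -79, -113. Second differences: -22, -28, -34. Third differences: -6, -6.
Level-3 differences are constant, so f has degree 3.
Fitting a degree-3 polynomial gives f(m) = -m³ + 4m² - 4m - 2.
Then f(9) = -443.

-443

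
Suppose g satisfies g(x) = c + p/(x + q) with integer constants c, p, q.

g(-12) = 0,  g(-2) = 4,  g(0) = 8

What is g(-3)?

(g(x) − c)(x + q) = p for each data point; the three points give a linear system in c and q, then p follows.
Solving: c = -2, q = -3, p = -30, so g(x) = -2 − 30/(x − 3).
Then g(-3) = -2 − 30/(-6) = 3.

3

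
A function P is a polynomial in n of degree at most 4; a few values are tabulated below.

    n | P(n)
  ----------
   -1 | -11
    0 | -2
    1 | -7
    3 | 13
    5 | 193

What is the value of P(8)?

Write P(n) = an^4 + bn³ + cn² + dn + e; the 5 given values yield a linear system in the 5 coefficients.
Solving, the leading coefficient vanishes, and P(n) = 3n³ - 7n² - n - 2.
Then P(8) = 1078.

1078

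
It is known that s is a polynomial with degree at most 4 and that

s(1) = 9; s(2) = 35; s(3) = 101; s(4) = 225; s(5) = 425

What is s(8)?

1661

Write s(k) = ak^4 + bk³ + ck² + dk + e; the 5 given values yield a linear system in the 5 coefficients.
Solving, the leading coefficient vanishes, and s(k) = 3k³ + 2k² - k + 5.
Then s(8) = 1661.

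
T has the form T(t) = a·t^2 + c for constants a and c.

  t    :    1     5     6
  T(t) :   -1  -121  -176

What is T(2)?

From T(1) = -1 and T(5) = -121: 1a + c = -1 and 25a + c = -121.
Subtracting: 24a = -120, so a = -5; then c = -1 − (-5)·1 = 4.
So T(t) = -5t² + 4, and T(2) = -16.

-16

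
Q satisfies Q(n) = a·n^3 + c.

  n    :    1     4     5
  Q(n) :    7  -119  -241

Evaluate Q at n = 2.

-7

From Q(1) = 7 and Q(4) = -119: 1a + c = 7 and 64a + c = -119.
Subtracting: 63a = -126, so a = -2; then c = 7 − (-2)·1 = 9.
So Q(n) = -2n³ + 9, and Q(2) = -7.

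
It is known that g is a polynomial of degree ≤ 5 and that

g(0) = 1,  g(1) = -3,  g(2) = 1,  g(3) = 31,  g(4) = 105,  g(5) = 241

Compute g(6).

Write g(n) = an^5 + bn^4 + cn³ + dn² + en + p; the 6 given values yield a linear system in the 6 coefficients.
Solving, the top 2 coefficients vanish, and g(n) = 3n³ - 5n² - 2n + 1.
Then g(6) = 457.

457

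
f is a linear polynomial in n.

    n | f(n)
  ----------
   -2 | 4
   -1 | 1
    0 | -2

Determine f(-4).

First differences: -3, -3.
Level-1 differences are constant, so f has degree 1.
Fitting a degree-1 polynomial gives f(n) = -3n - 2.
Then f(-4) = 10.

10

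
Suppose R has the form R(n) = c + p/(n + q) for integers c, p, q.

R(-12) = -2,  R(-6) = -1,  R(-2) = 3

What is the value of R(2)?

-9

(R(n) − c)(n + q) = p for each data point; the three points give a linear system in c and q, then p follows.
Solving: c = -3, q = 0, p = -12, so R(n) = -3 − 12/(n + 0).
Then R(2) = -3 − 12/2 = -9.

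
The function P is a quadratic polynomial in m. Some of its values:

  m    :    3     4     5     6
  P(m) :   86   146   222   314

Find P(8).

546

First differences: 60, 76, 92. Second differences: 16, 16.
Level-2 differences are constant, so P has degree 2.
Fitting a degree-2 polynomial gives P(m) = 8m² + 4m + 2.
Then P(8) = 546.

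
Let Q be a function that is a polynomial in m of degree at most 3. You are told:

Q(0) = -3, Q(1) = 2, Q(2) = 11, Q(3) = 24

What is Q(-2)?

-1

First differences: 5, 9, 13. Second differences: 4, 4.
Level-2 differences are constant, so Q has degree 2.
Fitting a degree-2 polynomial gives Q(m) = 2m² + 3m - 3.
Then Q(-2) = -1.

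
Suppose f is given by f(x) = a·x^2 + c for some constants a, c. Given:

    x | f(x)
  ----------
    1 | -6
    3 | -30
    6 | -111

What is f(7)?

-150

From f(1) = -6 and f(3) = -30: 1a + c = -6 and 9a + c = -30.
Subtracting: 8a = -24, so a = -3; then c = -6 − (-3)·1 = -3.
So f(x) = -3x² − 3, and f(7) = -150.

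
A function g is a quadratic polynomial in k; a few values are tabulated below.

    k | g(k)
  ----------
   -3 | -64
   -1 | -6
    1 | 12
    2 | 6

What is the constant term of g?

8

Write g(k) = ak² + bk + c; the 4 given values yield a linear system in the 3 coefficients.
Solving, g(k) = -5k² + 9k + 8.
The constant term is g(0) = 8.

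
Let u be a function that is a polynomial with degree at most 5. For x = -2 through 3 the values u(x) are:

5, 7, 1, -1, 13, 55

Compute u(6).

First differences: 2, -6, -2, 14, 42. Second differences: -8, 4, 16, 28. Third differences: 12, 12, 12.
Level-3 differences are constant, so u has degree 3.
Fitting a degree-3 polynomial gives u(x) = 2x³ + 2x² - 6x + 1.
Then u(6) = 469.

469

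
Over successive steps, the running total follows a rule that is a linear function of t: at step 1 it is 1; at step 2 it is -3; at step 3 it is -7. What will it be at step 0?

5

Write the value at t as u(t).
First differences: -4, -4.
Level-1 differences are constant, so u has degree 1.
Fitting a degree-1 polynomial gives u(t) = -4t + 5.
Then u(0) = 5.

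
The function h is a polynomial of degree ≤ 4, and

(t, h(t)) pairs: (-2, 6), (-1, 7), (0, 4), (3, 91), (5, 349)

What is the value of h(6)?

Write h(t) = at^4 + bt³ + ct² + dt + e; the 5 given values yield a linear system in the 5 coefficients.
Solving, the leading coefficient vanishes, and h(t) = 2t³ + 4t² - t + 4.
Then h(6) = 574.

574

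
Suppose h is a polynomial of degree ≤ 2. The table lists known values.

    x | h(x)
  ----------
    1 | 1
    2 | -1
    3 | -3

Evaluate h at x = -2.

Write h(x) = ax² + bx + c; the 3 given values yield a linear system in the 3 coefficients.
Solving, the leading coefficient vanishes, and h(x) = -2x + 3.
Then h(-2) = 7.

7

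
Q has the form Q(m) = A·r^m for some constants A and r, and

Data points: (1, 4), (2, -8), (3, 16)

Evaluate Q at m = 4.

Consecutive ratio: -8/4 = -2, and 16/(-8) = -2, so r = -2.
Then A·(-2)^1 = 4 gives A = -2, and Q(m) = -2·(-2)^m.
Q(4) = -2·(-2)^4 = -32.

-32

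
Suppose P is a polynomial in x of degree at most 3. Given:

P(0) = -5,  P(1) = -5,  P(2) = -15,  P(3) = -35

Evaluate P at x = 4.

-65

First differences: 0, -10, -20. Second differences: -10, -10.
Level-2 differences are constant, so P has degree 2.
Fitting a degree-2 polynomial gives P(x) = -5x² + 5x - 5.
Then P(4) = -65.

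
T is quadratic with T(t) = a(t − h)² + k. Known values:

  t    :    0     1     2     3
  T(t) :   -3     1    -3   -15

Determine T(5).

-63

First differences 4, -4, -12; second difference -8 = 2a, so a = -4.
Expanding, the t-coefficient is −2ah = 8h; matching it to the data gives h = 1, and then k = 1.
So T(t) = -4(t − 1)² + 1.
T(5) = -4·4² + 1 = -63.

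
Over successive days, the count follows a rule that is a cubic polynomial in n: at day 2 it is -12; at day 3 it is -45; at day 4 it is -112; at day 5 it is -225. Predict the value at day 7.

-637

Write the value at n as f(n).
Write f(n) = an³ + bn² + cn + d; the 4 given values yield a linear system in the 4 coefficients.
Solving, f(n) = -2n³ + n².
Then f(7) = -637.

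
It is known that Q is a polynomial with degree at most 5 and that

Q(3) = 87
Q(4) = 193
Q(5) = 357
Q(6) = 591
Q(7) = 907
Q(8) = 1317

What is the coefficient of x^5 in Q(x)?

Write Q(x) = ax^5 + bx^4 + cx³ + dx² + ex + p; the 6 given values yield a linear system in the 6 coefficients.
Solving, the top 2 coefficients vanish, and Q(x) = 2x³ + 5x² - 3x - 3.
The coefficient of x^5 is 0.

0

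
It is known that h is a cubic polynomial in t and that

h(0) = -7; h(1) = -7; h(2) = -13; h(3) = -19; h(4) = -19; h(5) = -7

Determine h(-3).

First differences: 0, -6, -6, 0, 12. Second differences: -6, 0, 6, 12. Third differences: 6, 6, 6.
Level-3 differences are constant, so h has degree 3.
Fitting a degree-3 polynomial gives h(t) = t³ - 6t² + 5t - 7.
Then h(-3) = -103.

-103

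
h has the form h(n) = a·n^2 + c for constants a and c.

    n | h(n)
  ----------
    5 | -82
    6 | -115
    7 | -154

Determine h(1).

From h(5) = -82 and h(6) = -115: 25a + c = -82 and 36a + c = -115.
Subtracting: 11a = -33, so a = -3; then c = -82 − (-3)·25 = -7.
So h(n) = -3n² − 7, and h(1) = -10.

-10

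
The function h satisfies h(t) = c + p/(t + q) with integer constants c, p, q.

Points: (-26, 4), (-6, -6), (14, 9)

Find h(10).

(h(t) − c)(t + q) = p for each data point; the three points give a linear system in c and q, then p follows.
Solving: c = 6, q = 2, p = 48, so h(t) = 6 + 48/(t + 2).
Then h(10) = 6 + 48/12 = 10.

10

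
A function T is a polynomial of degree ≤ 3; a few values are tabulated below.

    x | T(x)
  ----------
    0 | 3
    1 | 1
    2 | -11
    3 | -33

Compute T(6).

Write T(x) = ax³ + bx² + cx + d; the 4 given values yield a linear system in the 4 coefficients.
Solving, the leading coefficient vanishes, and T(x) = -5x² + 3x + 3.
Then T(6) = -159.

-159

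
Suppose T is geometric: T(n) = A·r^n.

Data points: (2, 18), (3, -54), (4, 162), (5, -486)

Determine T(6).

Consecutive ratio: -54/18 = -3, and 162/(-54) = -3, so r = -3.
Then A·(-3)^2 = 18 gives A = 2, and T(n) = 2·(-3)^n.
T(6) = 2·(-3)^6 = 1458.

1458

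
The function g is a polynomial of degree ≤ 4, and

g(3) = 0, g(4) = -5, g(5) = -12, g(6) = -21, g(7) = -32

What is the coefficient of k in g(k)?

2

First differences: -5, -7, -9, -11. Second differences: -2, -2, -2.
Level-2 differences are constant, so g has degree 2.
Fitting a degree-2 polynomial gives g(k) = -k² + 2k + 3.
The coefficient of k is 2.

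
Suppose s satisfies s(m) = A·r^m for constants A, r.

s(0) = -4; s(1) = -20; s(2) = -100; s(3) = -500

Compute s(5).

Consecutive ratio: -20/(-4) = 5, and -100/(-20) = 5, so r = 5.
Then A·5^0 = -4 gives A = -4, and s(m) = -4·5^m.
s(5) = -4·5^5 = -12500.

-12500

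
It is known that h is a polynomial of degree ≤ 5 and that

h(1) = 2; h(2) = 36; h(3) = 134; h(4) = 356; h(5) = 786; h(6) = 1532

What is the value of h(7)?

2726

Write h(k) = ak^5 + bk^4 + ck³ + dk² + ek + p; the 6 given values yield a linear system in the 6 coefficients.
Solving, the leading coefficient vanishes, and h(k) = k^4 + 7k² - 2k - 4.
Then h(7) = 2726.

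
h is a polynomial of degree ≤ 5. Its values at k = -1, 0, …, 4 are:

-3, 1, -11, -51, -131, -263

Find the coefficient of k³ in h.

-2

Write h(k) = ak^5 + bk^4 + ck³ + dk² + ek + p; the 6 given values yield a linear system in the 6 coefficients.
Solving, the top 2 coefficients vanish, and h(k) = -2k³ - 8k² - 2k + 1.
The coefficient of k³ is -2.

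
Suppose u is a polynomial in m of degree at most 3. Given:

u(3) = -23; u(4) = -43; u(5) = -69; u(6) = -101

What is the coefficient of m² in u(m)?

-3

First differences: -20, -26, -32. Second differences: -6, -6.
Level-2 differences are constant, so u has degree 2.
Fitting a degree-2 polynomial gives u(m) = -3m² + m + 1.
The coefficient of m² is -3.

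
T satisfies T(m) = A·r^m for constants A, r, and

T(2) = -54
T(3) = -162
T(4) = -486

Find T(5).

Consecutive ratio: -162/(-54) = 3, and -486/(-162) = 3, so r = 3.
Then A·3^2 = -54 gives A = -6, and T(m) = -6·3^m.
T(5) = -6·3^5 = -1458.

-1458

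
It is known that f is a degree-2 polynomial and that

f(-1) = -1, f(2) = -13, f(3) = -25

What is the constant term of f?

Write f(t) = at² + bt + c; the 3 given values yield a linear system in the 3 coefficients.
Solving, f(t) = -2t² - 2t - 1.
The constant term is f(0) = -1.

-1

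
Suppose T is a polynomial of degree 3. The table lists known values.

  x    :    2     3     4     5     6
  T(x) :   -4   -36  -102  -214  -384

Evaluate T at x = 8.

Write T(x) = ax³ + bx² + cx + d; the 5 given values yield a linear system in the 4 coefficients.
Solving, T(x) = -2x³ + x² + x + 6.
Then T(8) = -946.

-946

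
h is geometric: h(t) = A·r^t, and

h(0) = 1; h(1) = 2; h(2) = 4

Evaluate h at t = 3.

Consecutive ratio: 2/1 = 2, and 4/2 = 2, so r = 2.
Then A·2^0 = 1 gives A = 1, and h(t) = 1·2^t.
h(3) = 1·2^3 = 8.

8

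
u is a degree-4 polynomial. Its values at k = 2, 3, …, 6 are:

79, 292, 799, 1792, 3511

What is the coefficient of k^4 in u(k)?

2

Write u(k) = ak^4 + bk³ + ck² + dk + e; the 5 given values yield a linear system in the 5 coefficients.
Solving, u(k) = 2k^4 + 4k³ + k² + 2k + 7.
The coefficient of k^4 is 2.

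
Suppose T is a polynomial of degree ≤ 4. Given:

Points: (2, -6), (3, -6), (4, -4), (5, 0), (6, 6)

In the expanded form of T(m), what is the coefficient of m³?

0

Write T(m) = am^4 + bm³ + cm² + dm + e; the 5 given values yield a linear system in the 5 coefficients.
Solving, the top 2 coefficients vanish, and T(m) = m² - 5m.
The coefficient of m³ is 0.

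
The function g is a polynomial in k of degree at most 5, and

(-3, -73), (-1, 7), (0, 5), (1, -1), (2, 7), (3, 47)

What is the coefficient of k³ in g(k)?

3

Write g(k) = ak^5 + bk^4 + ck³ + dk² + ek + p; the 6 given values yield a linear system in the 6 coefficients.
Solving, the top 2 coefficients vanish, and g(k) = 3k³ - 2k² - 7k + 5.
The coefficient of k³ is 3.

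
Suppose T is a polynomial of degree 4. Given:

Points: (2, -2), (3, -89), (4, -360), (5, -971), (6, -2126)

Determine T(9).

Write T(n) = an^4 + bn³ + cn² + dn + e; the 5 given values yield a linear system in the 5 coefficients.
Solving, T(n) = -2n^4 + 2n³ + 5n + 4.
Then T(9) = -11615.

-11615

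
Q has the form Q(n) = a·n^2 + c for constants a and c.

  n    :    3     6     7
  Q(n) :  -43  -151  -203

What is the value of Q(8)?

-263

From Q(3) = -43 and Q(6) = -151: 9a + c = -43 and 36a + c = -151.
Subtracting: 27a = -108, so a = -4; then c = -43 − (-4)·9 = -7.
So Q(n) = -4n² − 7, and Q(8) = -263.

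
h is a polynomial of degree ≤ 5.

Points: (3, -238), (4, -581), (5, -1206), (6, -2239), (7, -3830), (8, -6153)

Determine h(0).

-1

First differences: -343, -625, -1033, -1591, -2323. Second differences: -282, -408, -558, -732. Third differences: -126, -150, -174. Fourth differences: -24, -24.
Level-4 differences are constant, so h has degree 4.
Fitting a degree-4 polynomial gives h(m) = -m^4 - 3m³ - 8m² - m - 1.
Then h(0) = -1.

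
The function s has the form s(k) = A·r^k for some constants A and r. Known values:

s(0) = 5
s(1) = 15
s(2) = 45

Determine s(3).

135

Consecutive ratio: 15/5 = 3, and 45/15 = 3, so r = 3.
Then A·3^0 = 5 gives A = 5, and s(k) = 5·3^k.
s(3) = 5·3^3 = 135.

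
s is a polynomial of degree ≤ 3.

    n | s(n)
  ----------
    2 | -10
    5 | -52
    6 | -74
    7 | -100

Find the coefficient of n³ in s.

Write s(n) = an³ + bn² + cn + d; the 4 given values yield a linear system in the 4 coefficients.
Solving, the leading coefficient vanishes, and s(n) = -2n² - 2.
The coefficient of n³ is 0.

0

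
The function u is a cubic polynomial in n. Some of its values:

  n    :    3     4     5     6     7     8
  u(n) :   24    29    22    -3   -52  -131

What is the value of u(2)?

13

Write u(n) = an³ + bn² + cn + d; the 6 given values yield a linear system in the 4 coefficients.
Solving, u(n) = -n³ + 6n² - 3.
Then u(2) = 13.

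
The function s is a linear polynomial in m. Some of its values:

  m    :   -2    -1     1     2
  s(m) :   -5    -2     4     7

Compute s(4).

13

Write s(m) = am + b; the 4 given values yield a linear system in the 2 coefficients.
Solving, s(m) = 3m + 1.
Then s(4) = 13.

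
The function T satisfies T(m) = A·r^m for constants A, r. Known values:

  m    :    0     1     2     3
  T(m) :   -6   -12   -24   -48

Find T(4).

-96

Consecutive ratio: -12/(-6) = 2, and -24/(-12) = 2, so r = 2.
Then A·2^0 = -6 gives A = -6, and T(m) = -6·2^m.
T(4) = -6·2^4 = -96.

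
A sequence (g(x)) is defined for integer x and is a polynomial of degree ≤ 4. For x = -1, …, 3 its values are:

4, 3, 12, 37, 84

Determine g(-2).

Write g(x) = ax^4 + bx³ + cx² + dx + e; the 5 given values yield a linear system in the 5 coefficients.
Solving, the leading coefficient vanishes, and g(x) = x³ + 5x² + 3x + 3.
Then g(-2) = 9.

9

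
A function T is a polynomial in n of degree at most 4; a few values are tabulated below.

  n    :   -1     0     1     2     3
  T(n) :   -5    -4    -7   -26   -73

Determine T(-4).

Write T(n) = an^4 + bn³ + cn² + dn + e; the 5 given values yield a linear system in the 5 coefficients.
Solving, the leading coefficient vanishes, and T(n) = -2n³ - 2n² + n - 4.
Then T(-4) = 88.

88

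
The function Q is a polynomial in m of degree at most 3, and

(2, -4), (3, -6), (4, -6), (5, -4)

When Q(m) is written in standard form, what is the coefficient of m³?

0

First differences: -2, 0, 2. Second differences: 2, 2.
Level-2 differences are constant, so Q has degree 2.
Fitting a degree-2 polynomial gives Q(m) = m² - 7m + 6.
The coefficient of m³ is 0.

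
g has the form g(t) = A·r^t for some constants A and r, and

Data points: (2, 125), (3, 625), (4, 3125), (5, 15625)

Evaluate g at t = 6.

Consecutive ratio: 625/125 = 5, and 3125/625 = 5, so r = 5.
Then A·5^2 = 125 gives A = 5, and g(t) = 5·5^t.
g(6) = 5·5^6 = 78125.

78125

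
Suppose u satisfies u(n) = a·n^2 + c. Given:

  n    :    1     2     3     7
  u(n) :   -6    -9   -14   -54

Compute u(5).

-30

From u(1) = -6 and u(2) = -9: 1a + c = -6 and 4a + c = -9.
Subtracting: 3a = -3, so a = -1; then c = -6 − (-1)·1 = -5.
So u(n) = -1n² − 5, and u(5) = -30.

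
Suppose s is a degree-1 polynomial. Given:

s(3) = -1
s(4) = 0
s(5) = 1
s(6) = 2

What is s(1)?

First differences: 1, 1, 1.
Level-1 differences are constant, so s has degree 1.
Fitting a degree-1 polynomial gives s(k) = k - 4.
Then s(1) = -3.

-3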